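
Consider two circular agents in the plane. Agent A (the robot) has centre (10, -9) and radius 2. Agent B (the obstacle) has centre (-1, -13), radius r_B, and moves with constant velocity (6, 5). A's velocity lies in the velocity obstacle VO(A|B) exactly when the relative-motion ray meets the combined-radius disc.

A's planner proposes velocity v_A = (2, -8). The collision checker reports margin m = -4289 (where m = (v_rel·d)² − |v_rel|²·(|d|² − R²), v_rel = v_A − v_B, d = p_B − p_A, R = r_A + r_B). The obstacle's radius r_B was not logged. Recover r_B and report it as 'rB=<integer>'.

m = -4289
d = (-11, -4);  v_rel = (-4, -13),  |v_rel|² = 185
v_rel×d = (-4)·(-4) − (-13)·(-11) = -127
since m = R²·185 − (-127)²:  R² = (16129 + -4289) / 185 = 64
R = √64 = 8  ⇒  r_B = 8 − 2 = 6

rB=6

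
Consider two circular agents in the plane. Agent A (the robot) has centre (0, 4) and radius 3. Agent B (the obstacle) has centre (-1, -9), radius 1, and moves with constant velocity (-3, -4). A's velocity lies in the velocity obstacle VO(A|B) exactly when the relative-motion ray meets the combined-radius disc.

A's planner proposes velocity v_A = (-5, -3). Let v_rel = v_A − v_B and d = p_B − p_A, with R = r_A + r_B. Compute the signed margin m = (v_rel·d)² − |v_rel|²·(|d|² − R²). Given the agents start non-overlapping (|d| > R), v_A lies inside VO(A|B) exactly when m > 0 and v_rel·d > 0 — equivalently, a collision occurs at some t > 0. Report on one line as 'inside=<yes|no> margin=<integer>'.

d = (-1, -13),  |d|² = 170;  R = 3+1 = 4,  c = 170−4² = 154
v_rel = (-2, 1),  |v_rel|² = 5;  v_rel·d = (-2)·(-1) + (1)·(-13) = -11
5·t² + 22·t + 154 = 0  ⇒  m = (-11)² − 5·154 = -649
m = -649 < 0,  v_rel·d = -11 < 0  ⇒  outside

inside=no margin=-649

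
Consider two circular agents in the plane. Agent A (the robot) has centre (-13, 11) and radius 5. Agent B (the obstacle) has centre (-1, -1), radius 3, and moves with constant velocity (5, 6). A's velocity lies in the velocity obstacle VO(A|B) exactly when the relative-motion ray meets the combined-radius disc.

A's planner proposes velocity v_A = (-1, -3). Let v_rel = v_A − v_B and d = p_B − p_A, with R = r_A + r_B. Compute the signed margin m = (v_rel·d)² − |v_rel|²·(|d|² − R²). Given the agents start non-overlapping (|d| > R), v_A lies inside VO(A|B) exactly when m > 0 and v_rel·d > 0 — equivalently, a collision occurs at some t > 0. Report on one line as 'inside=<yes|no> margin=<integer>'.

d = (12, -12),  |d|² = 288;  R = 5+3 = 8,  c = 288−8² = 224
v_rel = (-6, -9),  |v_rel|² = 117;  v_rel·d = (-6)·(12) + (-9)·(-12) = 36
117·t² − 72·t + 224 = 0  ⇒  m = 36² − 117·224 = -24912
m = -24912 < 0,  v_rel·d = 36 > 0  ⇒  outside

inside=no margin=-24912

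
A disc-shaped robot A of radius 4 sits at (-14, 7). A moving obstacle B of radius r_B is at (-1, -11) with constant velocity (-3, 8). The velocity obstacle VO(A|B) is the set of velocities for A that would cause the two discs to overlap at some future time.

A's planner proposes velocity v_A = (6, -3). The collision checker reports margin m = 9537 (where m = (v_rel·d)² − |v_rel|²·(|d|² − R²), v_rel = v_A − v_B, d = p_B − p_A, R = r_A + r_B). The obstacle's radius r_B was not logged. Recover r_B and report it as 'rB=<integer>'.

m = 9537
d = (13, -18);  v_rel = (9, -11),  |v_rel|² = 202
v_rel×d = (9)·(-18) − (-11)·(13) = -19
since m = R²·202 − (-19)²:  R² = (361 + 9537) / 202 = 49
R = √49 = 7  ⇒  r_B = 7 − 4 = 3

rB=3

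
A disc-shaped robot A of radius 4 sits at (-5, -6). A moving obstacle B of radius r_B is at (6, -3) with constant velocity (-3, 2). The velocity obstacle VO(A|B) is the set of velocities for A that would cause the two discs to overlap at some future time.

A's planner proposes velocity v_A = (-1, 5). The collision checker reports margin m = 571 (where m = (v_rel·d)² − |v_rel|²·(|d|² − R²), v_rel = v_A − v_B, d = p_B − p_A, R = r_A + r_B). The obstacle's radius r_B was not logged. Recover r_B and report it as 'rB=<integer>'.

m = 571
d = (11, 3);  v_rel = (2, 3),  |v_rel|² = 13
v_rel×d = (2)·(3) − (3)·(11) = -27
since m = R²·13 − (-27)²:  R² = (729 + 571) / 13 = 100
R = √100 = 10  ⇒  r_B = 10 − 4 = 6

rB=6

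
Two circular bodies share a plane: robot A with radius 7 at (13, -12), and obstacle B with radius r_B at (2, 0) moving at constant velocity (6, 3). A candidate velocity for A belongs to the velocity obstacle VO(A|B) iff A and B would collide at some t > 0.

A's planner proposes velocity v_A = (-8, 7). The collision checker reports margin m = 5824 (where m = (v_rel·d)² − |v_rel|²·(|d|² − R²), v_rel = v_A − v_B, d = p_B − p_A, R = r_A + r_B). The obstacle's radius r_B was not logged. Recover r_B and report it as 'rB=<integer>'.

m = 5824
d = (-11, 12);  v_rel = (-14, 4),  |v_rel|² = 212
v_rel×d = (-14)·(12) − (4)·(-11) = -124
since m = R²·212 − (-124)²:  R² = (15376 + 5824) / 212 = 100
R = √100 = 10  ⇒  r_B = 10 − 7 = 3

rB=3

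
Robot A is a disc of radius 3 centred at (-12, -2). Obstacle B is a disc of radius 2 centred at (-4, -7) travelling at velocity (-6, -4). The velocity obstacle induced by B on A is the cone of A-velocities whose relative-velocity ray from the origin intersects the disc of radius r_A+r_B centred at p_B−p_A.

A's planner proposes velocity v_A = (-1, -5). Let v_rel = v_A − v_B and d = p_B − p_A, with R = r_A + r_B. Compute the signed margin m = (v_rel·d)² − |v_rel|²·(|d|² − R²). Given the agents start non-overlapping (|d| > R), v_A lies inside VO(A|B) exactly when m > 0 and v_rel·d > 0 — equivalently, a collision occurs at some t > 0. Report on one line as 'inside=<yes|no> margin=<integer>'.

d = (8, -5),  |d|² = 89;  R = 3+2 = 5,  c = 89−5² = 64
v_rel = (5, -1),  |v_rel|² = 26;  v_rel·d = (5)·(8) + (-1)·(-5) = 45
26·t² − 90·t + 64 = 0  ⇒  m = 45² − 26·64 = 361
m = 361 > 0,  v_rel·d = 45 > 0  ⇒  inside

inside=yes margin=361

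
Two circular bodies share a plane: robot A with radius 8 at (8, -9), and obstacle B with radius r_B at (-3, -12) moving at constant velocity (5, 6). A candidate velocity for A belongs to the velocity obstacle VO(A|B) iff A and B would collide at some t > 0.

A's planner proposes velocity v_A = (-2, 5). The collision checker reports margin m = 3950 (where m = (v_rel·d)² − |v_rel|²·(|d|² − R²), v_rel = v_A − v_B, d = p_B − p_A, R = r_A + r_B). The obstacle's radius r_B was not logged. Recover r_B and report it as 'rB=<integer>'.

m = 3950
d = (-11, -3);  v_rel = (-7, -1),  |v_rel|² = 50
v_rel×d = (-7)·(-3) − (-1)·(-11) = 10
since m = R²·50 − 10²:  R² = (100 + 3950) / 50 = 81
R = √81 = 9  ⇒  r_B = 9 − 8 = 1

rB=1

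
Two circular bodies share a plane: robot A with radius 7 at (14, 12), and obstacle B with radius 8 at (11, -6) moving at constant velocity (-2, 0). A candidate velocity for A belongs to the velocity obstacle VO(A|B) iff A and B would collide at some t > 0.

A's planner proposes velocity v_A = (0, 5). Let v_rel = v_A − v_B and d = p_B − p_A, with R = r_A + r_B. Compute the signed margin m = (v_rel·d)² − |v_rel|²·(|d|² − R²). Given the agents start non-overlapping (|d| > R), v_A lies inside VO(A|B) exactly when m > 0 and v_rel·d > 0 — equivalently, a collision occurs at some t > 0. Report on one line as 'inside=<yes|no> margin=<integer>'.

d = (-3, -18),  |d|² = 333;  R = 7+8 = 15,  c = 333−15² = 108
v_rel = (2, 5),  |v_rel|² = 29;  v_rel·d = (2)·(-3) + (5)·(-18) = -96
29·t² + 192·t + 108 = 0  ⇒  m = (-96)² − 29·108 = 6084
m = 6084 > 0,  v_rel·d = -96 < 0  ⇒  outside

inside=no margin=6084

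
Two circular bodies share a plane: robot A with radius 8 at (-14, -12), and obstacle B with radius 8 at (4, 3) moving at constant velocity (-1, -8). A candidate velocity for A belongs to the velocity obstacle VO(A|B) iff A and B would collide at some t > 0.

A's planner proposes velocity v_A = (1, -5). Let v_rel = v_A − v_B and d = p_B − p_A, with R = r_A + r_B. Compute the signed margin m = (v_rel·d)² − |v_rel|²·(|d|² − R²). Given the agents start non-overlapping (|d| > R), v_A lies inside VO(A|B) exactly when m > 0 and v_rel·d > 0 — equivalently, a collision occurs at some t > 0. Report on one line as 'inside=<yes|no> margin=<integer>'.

d = (18, 15),  |d|² = 549;  R = 8+8 = 16,  c = 549−16² = 293
v_rel = (2, 3),  |v_rel|² = 13;  v_rel·d = (2)·(18) + (3)·(15) = 81
13·t² − 162·t + 293 = 0  ⇒  m = 81² − 13·293 = 2752
m = 2752 > 0,  v_rel·d = 81 > 0  ⇒  inside

inside=yes margin=2752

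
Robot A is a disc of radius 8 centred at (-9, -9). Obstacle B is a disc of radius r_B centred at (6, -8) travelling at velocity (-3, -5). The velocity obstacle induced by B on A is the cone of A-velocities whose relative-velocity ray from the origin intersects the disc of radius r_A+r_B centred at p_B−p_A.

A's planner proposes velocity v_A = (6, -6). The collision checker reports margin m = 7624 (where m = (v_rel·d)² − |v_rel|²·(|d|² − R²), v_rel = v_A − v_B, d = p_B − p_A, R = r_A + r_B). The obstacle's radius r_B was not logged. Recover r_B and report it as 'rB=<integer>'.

m = 7624
d = (15, 1);  v_rel = (9, -1),  |v_rel|² = 82
v_rel×d = (9)·(1) − (-1)·(15) = 24
since m = R²·82 − 24²:  R² = (576 + 7624) / 82 = 100
R = √100 = 10  ⇒  r_B = 10 − 8 = 2

rB=2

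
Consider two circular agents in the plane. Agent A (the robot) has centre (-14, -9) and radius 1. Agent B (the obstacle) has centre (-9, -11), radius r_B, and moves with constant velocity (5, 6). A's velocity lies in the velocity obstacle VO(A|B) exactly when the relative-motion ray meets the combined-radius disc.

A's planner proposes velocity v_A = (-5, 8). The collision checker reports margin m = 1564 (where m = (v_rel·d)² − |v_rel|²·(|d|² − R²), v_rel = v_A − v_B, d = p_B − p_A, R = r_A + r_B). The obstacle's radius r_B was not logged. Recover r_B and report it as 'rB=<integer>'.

m = 1564
d = (5, -2);  v_rel = (-10, 2),  |v_rel|² = 104
v_rel×d = (-10)·(-2) − (2)·(5) = 10
since m = R²·104 − 10²:  R² = (100 + 1564) / 104 = 16
R = √16 = 4  ⇒  r_B = 4 − 1 = 3

rB=3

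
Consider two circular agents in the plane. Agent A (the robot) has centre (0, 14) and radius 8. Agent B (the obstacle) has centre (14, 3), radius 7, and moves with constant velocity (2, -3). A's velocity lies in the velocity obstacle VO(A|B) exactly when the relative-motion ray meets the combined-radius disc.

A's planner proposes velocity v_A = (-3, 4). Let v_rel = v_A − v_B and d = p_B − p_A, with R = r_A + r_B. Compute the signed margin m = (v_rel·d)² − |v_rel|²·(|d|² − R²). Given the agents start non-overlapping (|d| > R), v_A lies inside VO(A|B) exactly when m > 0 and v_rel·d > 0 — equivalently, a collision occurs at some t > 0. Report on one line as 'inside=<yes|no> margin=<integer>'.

d = (14, -11),  |d|² = 317;  R = 8+7 = 15,  c = 317−15² = 92
v_rel = (-5, 7),  |v_rel|² = 74;  v_rel·d = (-5)·(14) + (7)·(-11) = -147
74·t² + 294·t + 92 = 0  ⇒  m = (-147)² − 74·92 = 14801
m = 14801 > 0,  v_rel·d = -147 < 0  ⇒  outside

inside=no margin=14801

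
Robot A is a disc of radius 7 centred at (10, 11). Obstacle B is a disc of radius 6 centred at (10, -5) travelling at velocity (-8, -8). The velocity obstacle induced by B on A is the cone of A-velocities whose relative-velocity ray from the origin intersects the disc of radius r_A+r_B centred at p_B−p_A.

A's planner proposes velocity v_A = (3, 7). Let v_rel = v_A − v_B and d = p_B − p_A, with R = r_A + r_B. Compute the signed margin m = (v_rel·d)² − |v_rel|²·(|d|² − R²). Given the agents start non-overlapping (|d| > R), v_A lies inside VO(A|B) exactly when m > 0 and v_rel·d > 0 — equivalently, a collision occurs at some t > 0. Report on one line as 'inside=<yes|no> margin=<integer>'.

d = (0, -16),  |d|² = 256;  R = 7+6 = 13,  c = 256−13² = 87
v_rel = (11, 15),  |v_rel|² = 346;  v_rel·d = (11)·(0) + (15)·(-16) = -240
346·t² + 480·t + 87 = 0  ⇒  m = (-240)² − 346·87 = 27498
m = 27498 > 0,  v_rel·d = -240 < 0  ⇒  outside

inside=no margin=27498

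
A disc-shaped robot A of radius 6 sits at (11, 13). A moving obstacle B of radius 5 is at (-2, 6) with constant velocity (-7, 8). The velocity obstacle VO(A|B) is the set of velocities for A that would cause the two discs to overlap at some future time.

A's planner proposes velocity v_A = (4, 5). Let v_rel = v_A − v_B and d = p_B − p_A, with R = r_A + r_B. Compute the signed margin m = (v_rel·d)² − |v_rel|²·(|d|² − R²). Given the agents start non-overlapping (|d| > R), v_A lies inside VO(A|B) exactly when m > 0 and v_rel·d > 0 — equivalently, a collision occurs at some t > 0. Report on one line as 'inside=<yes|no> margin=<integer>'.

d = (-13, -7),  |d|² = 218;  R = 6+5 = 11,  c = 218−11² = 97
v_rel = (11, -3),  |v_rel|² = 130;  v_rel·d = (11)·(-13) + (-3)·(-7) = -122
130·t² + 244·t + 97 = 0  ⇒  m = (-122)² − 130·97 = 2274
m = 2274 > 0,  v_rel·d = -122 < 0  ⇒  outside

inside=no margin=2274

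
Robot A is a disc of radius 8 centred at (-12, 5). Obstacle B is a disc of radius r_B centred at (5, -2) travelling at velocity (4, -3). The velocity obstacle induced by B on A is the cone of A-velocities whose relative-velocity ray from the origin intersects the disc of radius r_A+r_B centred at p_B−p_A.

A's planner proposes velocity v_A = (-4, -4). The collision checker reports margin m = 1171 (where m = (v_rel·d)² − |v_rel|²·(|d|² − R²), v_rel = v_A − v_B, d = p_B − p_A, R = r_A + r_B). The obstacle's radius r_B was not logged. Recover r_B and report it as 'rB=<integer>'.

m = 1171
d = (17, -7);  v_rel = (-8, -1),  |v_rel|² = 65
v_rel×d = (-8)·(-7) − (-1)·(17) = 73
since m = R²·65 − 73²:  R² = (5329 + 1171) / 65 = 100
R = √100 = 10  ⇒  r_B = 10 − 8 = 2

rB=2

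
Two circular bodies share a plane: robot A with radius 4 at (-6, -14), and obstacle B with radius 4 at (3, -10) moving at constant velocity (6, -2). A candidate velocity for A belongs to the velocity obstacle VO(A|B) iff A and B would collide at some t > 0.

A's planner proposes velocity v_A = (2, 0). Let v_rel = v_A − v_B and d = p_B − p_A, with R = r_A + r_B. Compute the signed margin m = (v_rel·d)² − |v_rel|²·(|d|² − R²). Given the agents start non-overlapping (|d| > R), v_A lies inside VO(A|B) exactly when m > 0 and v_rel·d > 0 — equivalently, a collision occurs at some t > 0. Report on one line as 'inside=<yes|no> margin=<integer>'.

d = (9, 4),  |d|² = 97;  R = 4+4 = 8,  c = 97−8² = 33
v_rel = (-4, 2),  |v_rel|² = 20;  v_rel·d = (-4)·(9) + (2)·(4) = -28
20·t² + 56·t + 33 = 0  ⇒  m = (-28)² − 20·33 = 124
m = 124 > 0,  v_rel·d = -28 < 0  ⇒  outside

inside=no margin=124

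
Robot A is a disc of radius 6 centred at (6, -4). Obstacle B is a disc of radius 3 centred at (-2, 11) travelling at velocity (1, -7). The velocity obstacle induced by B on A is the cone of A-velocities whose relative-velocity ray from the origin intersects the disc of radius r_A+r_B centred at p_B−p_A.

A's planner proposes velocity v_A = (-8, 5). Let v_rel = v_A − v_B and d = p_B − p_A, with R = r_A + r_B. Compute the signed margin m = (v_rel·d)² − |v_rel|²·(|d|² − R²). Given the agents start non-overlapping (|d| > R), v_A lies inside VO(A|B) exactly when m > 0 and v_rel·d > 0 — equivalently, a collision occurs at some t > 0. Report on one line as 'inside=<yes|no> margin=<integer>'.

d = (-8, 15),  |d|² = 289;  R = 6+3 = 9,  c = 289−9² = 208
v_rel = (-9, 12),  |v_rel|² = 225;  v_rel·d = (-9)·(-8) + (12)·(15) = 252
225·t² − 504·t + 208 = 0  ⇒  m = 252² − 225·208 = 16704
m = 16704 > 0,  v_rel·d = 252 > 0  ⇒  inside

inside=yes margin=16704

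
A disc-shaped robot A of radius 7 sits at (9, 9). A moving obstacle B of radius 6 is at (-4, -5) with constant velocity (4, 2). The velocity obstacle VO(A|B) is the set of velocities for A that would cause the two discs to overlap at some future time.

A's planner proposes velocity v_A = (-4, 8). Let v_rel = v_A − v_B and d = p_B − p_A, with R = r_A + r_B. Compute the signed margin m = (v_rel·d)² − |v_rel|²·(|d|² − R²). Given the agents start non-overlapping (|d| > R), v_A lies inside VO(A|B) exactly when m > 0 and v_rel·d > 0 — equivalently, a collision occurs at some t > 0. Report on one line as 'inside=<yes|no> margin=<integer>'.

d = (-13, -14),  |d|² = 365;  R = 7+6 = 13,  c = 365−13² = 196
v_rel = (-8, 6),  |v_rel|² = 100;  v_rel·d = (-8)·(-13) + (6)·(-14) = 20
100·t² − 40·t + 196 = 0  ⇒  m = 20² − 100·196 = -19200
m = -19200 < 0,  v_rel·d = 20 > 0  ⇒  outside

inside=no margin=-19200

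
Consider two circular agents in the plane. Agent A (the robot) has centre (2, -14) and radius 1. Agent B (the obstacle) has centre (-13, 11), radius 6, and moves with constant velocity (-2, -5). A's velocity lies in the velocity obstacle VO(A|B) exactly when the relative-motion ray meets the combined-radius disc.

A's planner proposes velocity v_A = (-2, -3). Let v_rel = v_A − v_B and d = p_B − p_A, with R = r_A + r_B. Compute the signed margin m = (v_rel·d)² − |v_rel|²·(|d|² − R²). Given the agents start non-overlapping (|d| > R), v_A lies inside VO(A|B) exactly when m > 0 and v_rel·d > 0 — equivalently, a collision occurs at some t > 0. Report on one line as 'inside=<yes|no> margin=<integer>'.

d = (-15, 25),  |d|² = 850;  R = 1+6 = 7,  c = 850−7² = 801
v_rel = (0, 2),  |v_rel|² = 4;  v_rel·d = (0)·(-15) + (2)·(25) = 50
4·t² − 100·t + 801 = 0  ⇒  m = 50² − 4·801 = -704
m = -704 < 0,  v_rel·d = 50 > 0  ⇒  outside

inside=no margin=-704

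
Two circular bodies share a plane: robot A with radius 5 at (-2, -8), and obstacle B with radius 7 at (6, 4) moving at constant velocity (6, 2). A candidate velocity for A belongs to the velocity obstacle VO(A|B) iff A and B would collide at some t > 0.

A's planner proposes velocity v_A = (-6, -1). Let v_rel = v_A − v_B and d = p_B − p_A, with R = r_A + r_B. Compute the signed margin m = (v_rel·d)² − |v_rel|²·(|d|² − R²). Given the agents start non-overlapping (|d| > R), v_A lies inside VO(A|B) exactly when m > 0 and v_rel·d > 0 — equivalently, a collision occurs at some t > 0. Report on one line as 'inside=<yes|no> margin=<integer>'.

d = (8, 12),  |d|² = 208;  R = 5+7 = 12,  c = 208−12² = 64
v_rel = (-12, -3),  |v_rel|² = 153;  v_rel·d = (-12)·(8) + (-3)·(12) = -132
153·t² + 264·t + 64 = 0  ⇒  m = (-132)² − 153·64 = 7632
m = 7632 > 0,  v_rel·d = -132 < 0  ⇒  outside

inside=no margin=7632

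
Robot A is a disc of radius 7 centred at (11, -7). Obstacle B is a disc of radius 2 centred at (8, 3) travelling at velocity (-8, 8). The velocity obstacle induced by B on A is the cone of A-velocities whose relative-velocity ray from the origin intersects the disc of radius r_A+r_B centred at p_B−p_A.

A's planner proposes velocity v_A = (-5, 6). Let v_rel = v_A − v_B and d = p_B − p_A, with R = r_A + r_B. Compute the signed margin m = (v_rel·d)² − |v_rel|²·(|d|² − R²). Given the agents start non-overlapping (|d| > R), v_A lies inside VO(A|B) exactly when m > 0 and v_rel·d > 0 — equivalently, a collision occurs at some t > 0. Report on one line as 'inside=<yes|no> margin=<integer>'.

d = (-3, 10),  |d|² = 109;  R = 7+2 = 9,  c = 109−9² = 28
v_rel = (3, -2),  |v_rel|² = 13;  v_rel·d = (3)·(-3) + (-2)·(10) = -29
13·t² + 58·t + 28 = 0  ⇒  m = (-29)² − 13·28 = 477
m = 477 > 0,  v_rel·d = -29 < 0  ⇒  outside

inside=no margin=477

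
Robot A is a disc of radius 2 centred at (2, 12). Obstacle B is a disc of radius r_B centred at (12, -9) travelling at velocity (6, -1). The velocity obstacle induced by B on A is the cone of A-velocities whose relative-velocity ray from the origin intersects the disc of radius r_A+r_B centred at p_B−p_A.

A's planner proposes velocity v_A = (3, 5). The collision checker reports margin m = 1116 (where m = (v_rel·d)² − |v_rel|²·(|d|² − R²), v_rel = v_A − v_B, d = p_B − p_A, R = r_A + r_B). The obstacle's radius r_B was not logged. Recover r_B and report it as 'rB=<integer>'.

m = 1116
d = (10, -21);  v_rel = (-3, 6),  |v_rel|² = 45
v_rel×d = (-3)·(-21) − (6)·(10) = 3
since m = R²·45 − 3²:  R² = (9 + 1116) / 45 = 25
R = √25 = 5  ⇒  r_B = 5 − 2 = 3

rB=3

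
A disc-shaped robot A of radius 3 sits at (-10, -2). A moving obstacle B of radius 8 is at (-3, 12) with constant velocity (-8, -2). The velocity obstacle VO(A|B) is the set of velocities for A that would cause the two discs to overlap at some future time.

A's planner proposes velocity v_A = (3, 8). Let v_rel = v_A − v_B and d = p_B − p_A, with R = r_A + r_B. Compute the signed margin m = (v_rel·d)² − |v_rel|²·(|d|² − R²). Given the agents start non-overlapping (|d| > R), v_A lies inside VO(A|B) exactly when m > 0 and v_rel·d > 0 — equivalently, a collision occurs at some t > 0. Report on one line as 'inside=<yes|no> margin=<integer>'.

d = (7, 14),  |d|² = 245;  R = 3+8 = 11,  c = 245−11² = 124
v_rel = (11, 10),  |v_rel|² = 221;  v_rel·d = (11)·(7) + (10)·(14) = 217
221·t² − 434·t + 124 = 0  ⇒  m = 217² − 221·124 = 19685
m = 19685 > 0,  v_rel·d = 217 > 0  ⇒  inside

inside=yes margin=19685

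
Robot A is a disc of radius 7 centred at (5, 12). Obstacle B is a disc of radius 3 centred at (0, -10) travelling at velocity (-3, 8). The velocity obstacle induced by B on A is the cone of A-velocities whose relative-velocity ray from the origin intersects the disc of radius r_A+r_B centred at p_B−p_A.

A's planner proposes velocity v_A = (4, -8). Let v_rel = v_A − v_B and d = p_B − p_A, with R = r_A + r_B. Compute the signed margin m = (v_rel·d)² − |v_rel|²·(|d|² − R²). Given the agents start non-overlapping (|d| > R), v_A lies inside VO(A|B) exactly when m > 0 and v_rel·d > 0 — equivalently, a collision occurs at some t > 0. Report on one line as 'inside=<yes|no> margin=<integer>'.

d = (-5, -22),  |d|² = 509;  R = 7+3 = 10,  c = 509−10² = 409
v_rel = (7, -16),  |v_rel|² = 305;  v_rel·d = (7)·(-5) + (-16)·(-22) = 317
305·t² − 634·t + 409 = 0  ⇒  m = 317² − 305·409 = -24256
m = -24256 < 0,  v_rel·d = 317 > 0  ⇒  outside

inside=no margin=-24256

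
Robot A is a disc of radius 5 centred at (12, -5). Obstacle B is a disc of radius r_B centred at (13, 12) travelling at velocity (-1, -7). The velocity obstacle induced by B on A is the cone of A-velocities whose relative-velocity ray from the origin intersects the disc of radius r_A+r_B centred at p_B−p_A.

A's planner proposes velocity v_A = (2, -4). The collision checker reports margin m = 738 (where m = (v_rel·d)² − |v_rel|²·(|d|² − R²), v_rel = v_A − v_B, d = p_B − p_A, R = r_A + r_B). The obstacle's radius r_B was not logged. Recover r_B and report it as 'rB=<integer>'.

m = 738
d = (1, 17);  v_rel = (3, 3),  |v_rel|² = 18
v_rel×d = (3)·(17) − (3)·(1) = 48
since m = R²·18 − 48²:  R² = (2304 + 738) / 18 = 169
R = √169 = 13  ⇒  r_B = 13 − 5 = 8

rB=8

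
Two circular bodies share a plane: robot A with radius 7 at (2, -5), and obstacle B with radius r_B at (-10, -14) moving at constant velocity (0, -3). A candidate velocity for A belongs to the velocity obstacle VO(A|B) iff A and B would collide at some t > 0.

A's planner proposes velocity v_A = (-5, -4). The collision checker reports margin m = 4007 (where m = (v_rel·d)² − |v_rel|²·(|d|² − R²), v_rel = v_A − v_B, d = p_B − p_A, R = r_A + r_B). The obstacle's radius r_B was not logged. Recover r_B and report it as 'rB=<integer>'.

m = 4007
d = (-12, -9);  v_rel = (-5, -1),  |v_rel|² = 26
v_rel×d = (-5)·(-9) − (-1)·(-12) = 33
since m = R²·26 − 33²:  R² = (1089 + 4007) / 26 = 196
R = √196 = 14  ⇒  r_B = 14 − 7 = 7

rB=7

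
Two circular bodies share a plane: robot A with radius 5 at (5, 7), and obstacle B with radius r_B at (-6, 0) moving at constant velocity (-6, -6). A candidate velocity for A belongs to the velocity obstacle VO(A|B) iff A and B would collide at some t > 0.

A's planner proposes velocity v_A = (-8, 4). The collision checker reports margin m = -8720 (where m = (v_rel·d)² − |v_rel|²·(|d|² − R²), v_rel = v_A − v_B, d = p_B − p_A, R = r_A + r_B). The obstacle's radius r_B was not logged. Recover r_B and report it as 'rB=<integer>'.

m = -8720
d = (-11, -7);  v_rel = (-2, 10),  |v_rel|² = 104
v_rel×d = (-2)·(-7) − (10)·(-11) = 124
since m = R²·104 − 124²:  R² = (15376 + -8720) / 104 = 64
R = √64 = 8  ⇒  r_B = 8 − 5 = 3

rB=3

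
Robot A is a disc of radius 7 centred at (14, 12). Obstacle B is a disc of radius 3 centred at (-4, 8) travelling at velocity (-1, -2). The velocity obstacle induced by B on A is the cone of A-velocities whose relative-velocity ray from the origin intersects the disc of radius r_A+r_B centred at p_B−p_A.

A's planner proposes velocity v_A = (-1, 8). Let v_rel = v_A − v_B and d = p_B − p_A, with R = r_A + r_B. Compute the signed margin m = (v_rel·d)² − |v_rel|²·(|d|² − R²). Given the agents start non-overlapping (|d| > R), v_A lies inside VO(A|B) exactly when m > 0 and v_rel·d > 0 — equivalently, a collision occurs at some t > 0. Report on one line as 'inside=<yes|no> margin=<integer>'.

d = (-18, -4),  |d|² = 340;  R = 7+3 = 10,  c = 340−10² = 240
v_rel = (0, 10),  |v_rel|² = 100;  v_rel·d = (0)·(-18) + (10)·(-4) = -40
100·t² + 80·t + 240 = 0  ⇒  m = (-40)² − 100·240 = -22400
m = -22400 < 0,  v_rel·d = -40 < 0  ⇒  outside

inside=no margin=-22400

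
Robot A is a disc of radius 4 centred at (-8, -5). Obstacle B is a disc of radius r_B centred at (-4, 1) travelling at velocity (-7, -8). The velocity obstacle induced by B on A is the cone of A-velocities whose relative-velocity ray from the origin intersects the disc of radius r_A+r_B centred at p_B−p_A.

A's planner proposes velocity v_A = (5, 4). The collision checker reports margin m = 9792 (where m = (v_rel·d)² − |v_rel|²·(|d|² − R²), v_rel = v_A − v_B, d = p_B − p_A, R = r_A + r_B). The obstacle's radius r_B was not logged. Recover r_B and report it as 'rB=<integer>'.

m = 9792
d = (4, 6);  v_rel = (12, 12),  |v_rel|² = 288
v_rel×d = (12)·(6) − (12)·(4) = 24
since m = R²·288 − 24²:  R² = (576 + 9792) / 288 = 36
R = √36 = 6  ⇒  r_B = 6 − 4 = 2

rB=2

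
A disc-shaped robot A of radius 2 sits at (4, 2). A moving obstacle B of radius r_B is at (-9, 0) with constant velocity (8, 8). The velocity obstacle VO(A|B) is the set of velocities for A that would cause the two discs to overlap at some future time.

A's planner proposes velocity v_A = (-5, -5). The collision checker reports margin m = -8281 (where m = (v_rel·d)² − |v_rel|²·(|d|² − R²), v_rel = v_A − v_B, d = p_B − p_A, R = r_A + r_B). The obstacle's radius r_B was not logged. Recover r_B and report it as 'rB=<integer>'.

m = -8281
d = (-13, -2);  v_rel = (-13, -13),  |v_rel|² = 338
v_rel×d = (-13)·(-2) − (-13)·(-13) = -143
since m = R²·338 − (-143)²:  R² = (20449 + -8281) / 338 = 36
R = √36 = 6  ⇒  r_B = 6 − 2 = 4

rB=4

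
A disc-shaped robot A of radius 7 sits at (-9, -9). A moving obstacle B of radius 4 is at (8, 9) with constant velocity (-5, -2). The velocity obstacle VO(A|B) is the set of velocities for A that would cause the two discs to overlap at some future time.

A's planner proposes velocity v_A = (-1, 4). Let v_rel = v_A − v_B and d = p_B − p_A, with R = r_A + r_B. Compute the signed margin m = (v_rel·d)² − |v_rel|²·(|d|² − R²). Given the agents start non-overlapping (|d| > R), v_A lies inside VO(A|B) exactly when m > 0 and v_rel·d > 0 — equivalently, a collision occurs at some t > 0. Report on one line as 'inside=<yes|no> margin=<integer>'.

d = (17, 18),  |d|² = 613;  R = 7+4 = 11,  c = 613−11² = 492
v_rel = (4, 6),  |v_rel|² = 52;  v_rel·d = (4)·(17) + (6)·(18) = 176
52·t² − 352·t + 492 = 0  ⇒  m = 176² − 52·492 = 5392
m = 5392 > 0,  v_rel·d = 176 > 0  ⇒  inside

inside=yes margin=5392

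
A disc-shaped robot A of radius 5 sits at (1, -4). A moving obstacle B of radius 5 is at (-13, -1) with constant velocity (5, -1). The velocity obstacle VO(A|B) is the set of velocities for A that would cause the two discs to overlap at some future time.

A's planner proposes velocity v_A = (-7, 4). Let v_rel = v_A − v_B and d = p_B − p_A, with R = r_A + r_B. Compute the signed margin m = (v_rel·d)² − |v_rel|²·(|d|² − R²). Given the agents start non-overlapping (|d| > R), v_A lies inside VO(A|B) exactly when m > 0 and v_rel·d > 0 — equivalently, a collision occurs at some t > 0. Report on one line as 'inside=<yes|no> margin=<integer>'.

d = (-14, 3),  |d|² = 205;  R = 5+5 = 10,  c = 205−10² = 105
v_rel = (-12, 5),  |v_rel|² = 169;  v_rel·d = (-12)·(-14) + (5)·(3) = 183
169·t² − 366·t + 105 = 0  ⇒  m = 183² − 169·105 = 15744
m = 15744 > 0,  v_rel·d = 183 > 0  ⇒  inside

inside=yes margin=15744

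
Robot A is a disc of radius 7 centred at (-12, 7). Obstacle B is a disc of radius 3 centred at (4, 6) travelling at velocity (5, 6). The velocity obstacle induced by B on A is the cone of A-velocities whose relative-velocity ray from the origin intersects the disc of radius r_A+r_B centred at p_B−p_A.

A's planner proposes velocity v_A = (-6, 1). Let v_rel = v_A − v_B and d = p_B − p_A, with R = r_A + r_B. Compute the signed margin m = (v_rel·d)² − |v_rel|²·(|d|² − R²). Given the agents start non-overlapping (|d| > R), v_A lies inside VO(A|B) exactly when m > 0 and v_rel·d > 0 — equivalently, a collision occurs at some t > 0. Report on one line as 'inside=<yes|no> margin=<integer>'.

d = (16, -1),  |d|² = 257;  R = 7+3 = 10,  c = 257−10² = 157
v_rel = (-11, -5),  |v_rel|² = 146;  v_rel·d = (-11)·(16) + (-5)·(-1) = -171
146·t² + 342·t + 157 = 0  ⇒  m = (-171)² − 146·157 = 6319
m = 6319 > 0,  v_rel·d = -171 < 0  ⇒  outside

inside=no margin=6319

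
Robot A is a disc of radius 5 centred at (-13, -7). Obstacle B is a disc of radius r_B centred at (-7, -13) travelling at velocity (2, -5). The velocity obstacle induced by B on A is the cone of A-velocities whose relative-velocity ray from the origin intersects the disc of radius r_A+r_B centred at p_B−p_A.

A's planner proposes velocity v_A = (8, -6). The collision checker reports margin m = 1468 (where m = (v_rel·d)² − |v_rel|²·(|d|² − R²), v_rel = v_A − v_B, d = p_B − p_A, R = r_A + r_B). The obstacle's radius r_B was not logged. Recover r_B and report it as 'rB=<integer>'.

m = 1468
d = (6, -6);  v_rel = (6, -1),  |v_rel|² = 37
v_rel×d = (6)·(-6) − (-1)·(6) = -30
since m = R²·37 − (-30)²:  R² = (900 + 1468) / 37 = 64
R = √64 = 8  ⇒  r_B = 8 − 5 = 3

rB=3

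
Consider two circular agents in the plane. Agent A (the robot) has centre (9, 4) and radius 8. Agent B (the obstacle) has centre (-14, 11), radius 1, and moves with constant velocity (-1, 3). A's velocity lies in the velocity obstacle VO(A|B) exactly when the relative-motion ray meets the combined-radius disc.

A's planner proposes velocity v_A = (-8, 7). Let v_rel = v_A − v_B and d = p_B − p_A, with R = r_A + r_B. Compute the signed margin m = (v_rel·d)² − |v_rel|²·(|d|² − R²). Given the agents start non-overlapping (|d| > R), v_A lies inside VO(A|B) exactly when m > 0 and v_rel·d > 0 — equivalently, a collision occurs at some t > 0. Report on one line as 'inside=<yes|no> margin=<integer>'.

d = (-23, 7),  |d|² = 578;  R = 8+1 = 9,  c = 578−9² = 497
v_rel = (-7, 4),  |v_rel|² = 65;  v_rel·d = (-7)·(-23) + (4)·(7) = 189
65·t² − 378·t + 497 = 0  ⇒  m = 189² − 65·497 = 3416
m = 3416 > 0,  v_rel·d = 189 > 0  ⇒  inside

inside=yes margin=3416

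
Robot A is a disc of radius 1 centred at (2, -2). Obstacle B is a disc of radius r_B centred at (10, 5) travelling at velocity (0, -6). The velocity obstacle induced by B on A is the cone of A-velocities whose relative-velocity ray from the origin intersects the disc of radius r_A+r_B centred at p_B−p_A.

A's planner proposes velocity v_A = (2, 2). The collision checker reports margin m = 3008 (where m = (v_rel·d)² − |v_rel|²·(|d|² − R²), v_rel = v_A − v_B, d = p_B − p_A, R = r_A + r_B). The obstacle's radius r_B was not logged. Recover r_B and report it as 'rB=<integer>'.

m = 3008
d = (8, 7);  v_rel = (2, 8),  |v_rel|² = 68
v_rel×d = (2)·(7) − (8)·(8) = -50
since m = R²·68 − (-50)²:  R² = (2500 + 3008) / 68 = 81
R = √81 = 9  ⇒  r_B = 9 − 1 = 8

rB=8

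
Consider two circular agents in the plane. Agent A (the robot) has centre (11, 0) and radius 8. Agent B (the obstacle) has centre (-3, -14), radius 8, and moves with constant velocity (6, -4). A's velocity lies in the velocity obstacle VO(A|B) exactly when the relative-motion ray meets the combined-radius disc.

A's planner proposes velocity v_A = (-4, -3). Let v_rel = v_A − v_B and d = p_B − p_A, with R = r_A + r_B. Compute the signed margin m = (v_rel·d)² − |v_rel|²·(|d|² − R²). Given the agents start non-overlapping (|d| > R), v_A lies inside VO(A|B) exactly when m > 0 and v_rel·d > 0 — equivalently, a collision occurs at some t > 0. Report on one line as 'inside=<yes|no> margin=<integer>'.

d = (-14, -14),  |d|² = 392;  R = 8+8 = 16,  c = 392−16² = 136
v_rel = (-10, 1),  |v_rel|² = 101;  v_rel·d = (-10)·(-14) + (1)·(-14) = 126
101·t² − 252·t + 136 = 0  ⇒  m = 126² − 101·136 = 2140
m = 2140 > 0,  v_rel·d = 126 > 0  ⇒  inside

inside=yes margin=2140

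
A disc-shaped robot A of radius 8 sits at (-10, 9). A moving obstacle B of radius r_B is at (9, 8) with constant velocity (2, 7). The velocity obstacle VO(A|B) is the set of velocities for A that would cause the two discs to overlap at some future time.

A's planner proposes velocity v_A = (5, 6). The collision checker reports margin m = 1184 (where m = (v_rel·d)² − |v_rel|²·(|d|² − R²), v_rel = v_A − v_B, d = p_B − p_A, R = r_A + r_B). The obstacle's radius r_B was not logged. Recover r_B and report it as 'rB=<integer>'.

m = 1184
d = (19, -1);  v_rel = (3, -1),  |v_rel|² = 10
v_rel×d = (3)·(-1) − (-1)·(19) = 16
since m = R²·10 − 16²:  R² = (256 + 1184) / 10 = 144
R = √144 = 12  ⇒  r_B = 12 − 8 = 4

rB=4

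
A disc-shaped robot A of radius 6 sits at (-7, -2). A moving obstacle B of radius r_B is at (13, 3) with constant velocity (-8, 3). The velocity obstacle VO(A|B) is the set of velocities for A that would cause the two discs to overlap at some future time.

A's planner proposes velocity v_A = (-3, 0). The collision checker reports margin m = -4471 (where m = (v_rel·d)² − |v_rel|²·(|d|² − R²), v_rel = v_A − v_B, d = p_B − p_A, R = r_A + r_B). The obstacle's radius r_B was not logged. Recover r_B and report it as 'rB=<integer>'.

m = -4471
d = (20, 5);  v_rel = (5, -3),  |v_rel|² = 34
v_rel×d = (5)·(5) − (-3)·(20) = 85
since m = R²·34 − 85²:  R² = (7225 + -4471) / 34 = 81
R = √81 = 9  ⇒  r_B = 9 − 6 = 3

rB=3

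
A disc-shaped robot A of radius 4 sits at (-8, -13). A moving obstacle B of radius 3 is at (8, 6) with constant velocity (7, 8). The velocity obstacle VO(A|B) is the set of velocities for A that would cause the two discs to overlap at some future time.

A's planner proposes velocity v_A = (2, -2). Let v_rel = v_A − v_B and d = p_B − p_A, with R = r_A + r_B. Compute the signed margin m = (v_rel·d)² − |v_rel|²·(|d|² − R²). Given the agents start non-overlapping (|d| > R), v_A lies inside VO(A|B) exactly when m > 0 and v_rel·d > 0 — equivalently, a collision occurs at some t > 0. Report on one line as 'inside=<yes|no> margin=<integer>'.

d = (16, 19),  |d|² = 617;  R = 4+3 = 7,  c = 617−7² = 568
v_rel = (-5, -10),  |v_rel|² = 125;  v_rel·d = (-5)·(16) + (-10)·(19) = -270
125·t² + 540·t + 568 = 0  ⇒  m = (-270)² − 125·568 = 1900
m = 1900 > 0,  v_rel·d = -270 < 0  ⇒  outside

inside=no margin=1900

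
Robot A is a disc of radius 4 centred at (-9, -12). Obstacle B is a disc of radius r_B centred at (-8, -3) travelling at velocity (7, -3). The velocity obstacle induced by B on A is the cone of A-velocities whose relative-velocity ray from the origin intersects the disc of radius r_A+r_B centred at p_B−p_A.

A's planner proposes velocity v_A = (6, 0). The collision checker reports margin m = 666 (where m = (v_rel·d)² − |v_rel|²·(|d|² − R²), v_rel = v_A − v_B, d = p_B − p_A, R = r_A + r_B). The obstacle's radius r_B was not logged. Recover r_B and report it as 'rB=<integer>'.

m = 666
d = (1, 9);  v_rel = (-1, 3),  |v_rel|² = 10
v_rel×d = (-1)·(9) − (3)·(1) = -12
since m = R²·10 − (-12)²:  R² = (144 + 666) / 10 = 81
R = √81 = 9  ⇒  r_B = 9 − 4 = 5

rB=5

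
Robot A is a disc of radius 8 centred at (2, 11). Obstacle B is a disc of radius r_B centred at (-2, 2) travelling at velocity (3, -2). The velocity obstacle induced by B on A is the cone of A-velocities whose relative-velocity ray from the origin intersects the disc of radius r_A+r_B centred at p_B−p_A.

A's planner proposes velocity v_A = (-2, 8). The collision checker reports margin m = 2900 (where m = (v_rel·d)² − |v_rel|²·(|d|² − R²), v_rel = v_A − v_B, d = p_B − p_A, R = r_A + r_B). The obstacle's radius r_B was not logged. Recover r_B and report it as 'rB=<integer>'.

m = 2900
d = (-4, -9);  v_rel = (-5, 10),  |v_rel|² = 125
v_rel×d = (-5)·(-9) − (10)·(-4) = 85
since m = R²·125 − 85²:  R² = (7225 + 2900) / 125 = 81
R = √81 = 9  ⇒  r_B = 9 − 8 = 1

rB=1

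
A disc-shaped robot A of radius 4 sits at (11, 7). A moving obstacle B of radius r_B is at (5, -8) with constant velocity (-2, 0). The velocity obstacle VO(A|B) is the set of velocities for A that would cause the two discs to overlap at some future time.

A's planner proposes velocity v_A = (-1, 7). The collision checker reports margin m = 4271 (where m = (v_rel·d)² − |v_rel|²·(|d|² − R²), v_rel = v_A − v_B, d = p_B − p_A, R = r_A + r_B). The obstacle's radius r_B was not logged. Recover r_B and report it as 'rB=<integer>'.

m = 4271
d = (-6, -15);  v_rel = (1, 7),  |v_rel|² = 50
v_rel×d = (1)·(-15) − (7)·(-6) = 27
since m = R²·50 − 27²:  R² = (729 + 4271) / 50 = 100
R = √100 = 10  ⇒  r_B = 10 − 4 = 6

rB=6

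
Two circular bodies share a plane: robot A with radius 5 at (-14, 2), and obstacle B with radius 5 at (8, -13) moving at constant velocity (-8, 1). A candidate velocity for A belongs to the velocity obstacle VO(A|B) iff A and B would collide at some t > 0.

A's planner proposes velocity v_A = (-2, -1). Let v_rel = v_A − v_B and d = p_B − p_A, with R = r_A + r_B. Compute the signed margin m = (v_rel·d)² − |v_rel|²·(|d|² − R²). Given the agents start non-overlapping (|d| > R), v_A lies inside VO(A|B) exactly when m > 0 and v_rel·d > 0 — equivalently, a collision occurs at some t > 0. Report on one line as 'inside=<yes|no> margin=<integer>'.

d = (22, -15),  |d|² = 709;  R = 5+5 = 10,  c = 709−10² = 609
v_rel = (6, -2),  |v_rel|² = 40;  v_rel·d = (6)·(22) + (-2)·(-15) = 162
40·t² − 324·t + 609 = 0  ⇒  m = 162² − 40·609 = 1884
m = 1884 > 0,  v_rel·d = 162 > 0  ⇒  inside

inside=yes margin=1884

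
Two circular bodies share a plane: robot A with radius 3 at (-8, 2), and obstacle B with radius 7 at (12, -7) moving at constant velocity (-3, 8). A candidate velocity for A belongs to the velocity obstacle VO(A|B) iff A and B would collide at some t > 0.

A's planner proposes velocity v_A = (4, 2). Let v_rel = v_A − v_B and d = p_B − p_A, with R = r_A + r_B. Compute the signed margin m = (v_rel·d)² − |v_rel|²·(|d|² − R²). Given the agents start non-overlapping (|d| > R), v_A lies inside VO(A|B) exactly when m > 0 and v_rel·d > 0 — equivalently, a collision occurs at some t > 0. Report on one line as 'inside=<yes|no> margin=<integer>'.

d = (20, -9),  |d|² = 481;  R = 3+7 = 10,  c = 481−10² = 381
v_rel = (7, -6),  |v_rel|² = 85;  v_rel·d = (7)·(20) + (-6)·(-9) = 194
85·t² − 388·t + 381 = 0  ⇒  m = 194² − 85·381 = 5251
m = 5251 > 0,  v_rel·d = 194 > 0  ⇒  inside

inside=yes margin=5251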